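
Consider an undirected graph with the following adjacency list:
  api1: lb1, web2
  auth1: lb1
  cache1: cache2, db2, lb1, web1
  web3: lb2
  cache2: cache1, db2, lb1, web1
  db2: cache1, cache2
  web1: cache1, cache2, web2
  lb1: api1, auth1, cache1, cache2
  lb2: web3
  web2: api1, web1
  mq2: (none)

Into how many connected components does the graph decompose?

3

From api1: component {api1, auth1, cache1, cache2, db2, lb1, web1, web2}.
From lb2: component {lb2, web3}.
From mq2: component {mq2}.
That's 3 components.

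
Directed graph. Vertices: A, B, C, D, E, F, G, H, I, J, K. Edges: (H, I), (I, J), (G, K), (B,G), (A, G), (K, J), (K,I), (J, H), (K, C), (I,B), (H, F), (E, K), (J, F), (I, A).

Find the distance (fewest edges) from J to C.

6

Distance 0: J.
Distance 1: F, H.
Distance 2: I.
Distance 3: A, B.
Distance 4: G.
Distance 5: K.
Distance 6: C — contains C.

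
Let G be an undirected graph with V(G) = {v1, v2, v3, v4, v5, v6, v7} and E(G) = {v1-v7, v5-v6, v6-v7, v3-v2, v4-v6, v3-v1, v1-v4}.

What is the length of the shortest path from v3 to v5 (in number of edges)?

Distance 0: v3.
Distance 1: v1, v2.
Distance 2: v4, v7.
Distance 3: v6.
Distance 4: v5 — contains v5.

4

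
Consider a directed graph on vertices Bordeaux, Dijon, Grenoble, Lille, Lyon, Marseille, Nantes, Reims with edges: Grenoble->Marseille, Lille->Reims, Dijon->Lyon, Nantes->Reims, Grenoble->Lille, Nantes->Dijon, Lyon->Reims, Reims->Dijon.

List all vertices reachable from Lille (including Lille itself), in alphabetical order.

Dijon, Lille, Lyon, Reims

Start at Lille.
Its neighbours: Reims.
Then their neighbours: Dijon.
Then next layer: Lyon.
Nothing further is reachable.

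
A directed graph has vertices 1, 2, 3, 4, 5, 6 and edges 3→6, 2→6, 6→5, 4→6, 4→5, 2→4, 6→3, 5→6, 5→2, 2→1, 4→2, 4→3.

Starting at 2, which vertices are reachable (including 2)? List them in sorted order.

Start at 2.
Its neighbours: 1, 4, 6.
Then their neighbours: 3, 5.
Every vertex is now reached.

1, 2, 3, 4, 5, 6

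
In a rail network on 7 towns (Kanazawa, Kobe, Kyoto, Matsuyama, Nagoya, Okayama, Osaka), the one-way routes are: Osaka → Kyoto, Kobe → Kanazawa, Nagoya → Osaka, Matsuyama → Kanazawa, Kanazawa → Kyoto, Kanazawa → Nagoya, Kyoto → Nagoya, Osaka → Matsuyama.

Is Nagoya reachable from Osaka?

Yes

Explore from Osaka.
Distance 1: reach Kyoto, Matsuyama.
Distance 2: reach Kanazawa, Nagoya.
Found Nagoya.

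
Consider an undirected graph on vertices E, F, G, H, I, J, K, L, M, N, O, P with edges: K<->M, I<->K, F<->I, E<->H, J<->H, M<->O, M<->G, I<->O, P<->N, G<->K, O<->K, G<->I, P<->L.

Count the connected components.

3

From E: component {E, H, J}.
From F: component {F, G, I, K, M, O}.
From L: component {L, N, P}.
That's 3 components.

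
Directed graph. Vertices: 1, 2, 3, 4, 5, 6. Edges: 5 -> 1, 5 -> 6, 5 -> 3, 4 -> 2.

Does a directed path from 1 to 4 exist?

No

1 has no outgoing edges, so nothing is reachable from it.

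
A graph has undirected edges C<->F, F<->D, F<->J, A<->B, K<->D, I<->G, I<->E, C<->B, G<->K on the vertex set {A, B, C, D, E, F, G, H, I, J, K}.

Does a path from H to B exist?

H has no edges, so nothing is reachable from it.

No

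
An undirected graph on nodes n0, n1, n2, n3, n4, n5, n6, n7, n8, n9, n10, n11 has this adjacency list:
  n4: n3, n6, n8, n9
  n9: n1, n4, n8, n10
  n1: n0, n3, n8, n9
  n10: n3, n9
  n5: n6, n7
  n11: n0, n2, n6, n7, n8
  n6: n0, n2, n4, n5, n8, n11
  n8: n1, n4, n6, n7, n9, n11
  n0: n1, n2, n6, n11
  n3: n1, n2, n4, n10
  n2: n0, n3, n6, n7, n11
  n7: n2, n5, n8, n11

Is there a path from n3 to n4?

Explore from n3.
Distance 1: reach n1, n2, n4, n10.
Found n4.

Yes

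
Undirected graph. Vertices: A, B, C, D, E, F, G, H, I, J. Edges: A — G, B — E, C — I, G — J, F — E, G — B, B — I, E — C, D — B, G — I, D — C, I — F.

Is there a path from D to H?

No

Explore from D.
Distance 1: reach B, C.
Distance 2: reach E, G, I.
Distance 3: reach A, F, J.
The search is exhausted without reaching H; it lies in a different component.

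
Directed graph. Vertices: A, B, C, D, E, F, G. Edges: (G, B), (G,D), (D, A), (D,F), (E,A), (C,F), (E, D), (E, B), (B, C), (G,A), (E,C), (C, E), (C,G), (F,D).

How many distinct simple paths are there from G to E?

G→B→C→E

1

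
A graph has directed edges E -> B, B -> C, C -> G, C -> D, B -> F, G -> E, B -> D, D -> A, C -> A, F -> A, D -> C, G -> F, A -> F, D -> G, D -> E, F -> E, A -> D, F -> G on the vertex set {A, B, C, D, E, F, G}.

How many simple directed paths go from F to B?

5

F→A→D→C→G→E→B
F→A→D→E→B
F→A→D→G→E→B
F→E→B
F→G→E→B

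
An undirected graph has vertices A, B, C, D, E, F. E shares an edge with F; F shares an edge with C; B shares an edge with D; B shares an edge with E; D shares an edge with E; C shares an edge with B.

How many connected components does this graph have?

2

From A: component {A}.
From B: component {B, C, D, E, F}.
That's 2 components.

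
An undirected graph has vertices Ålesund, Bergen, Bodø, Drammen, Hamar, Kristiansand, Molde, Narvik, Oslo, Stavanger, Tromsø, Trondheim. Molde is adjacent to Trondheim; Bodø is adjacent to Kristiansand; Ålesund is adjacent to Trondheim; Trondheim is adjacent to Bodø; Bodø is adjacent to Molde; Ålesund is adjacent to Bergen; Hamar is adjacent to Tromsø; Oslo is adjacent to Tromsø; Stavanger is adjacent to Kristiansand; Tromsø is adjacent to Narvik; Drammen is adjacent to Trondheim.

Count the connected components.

2

From Ålesund: component {Ålesund, Bergen, Bodø, Drammen, Kristiansand, Molde, Stavanger, Trondheim}.
From Hamar: component {Hamar, Narvik, Oslo, Tromsø}.
That's 2 components.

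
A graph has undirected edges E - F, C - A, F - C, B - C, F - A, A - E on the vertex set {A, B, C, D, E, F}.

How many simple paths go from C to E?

4

C–A–E
C–A–F–E
C–F–A–E
C–F–E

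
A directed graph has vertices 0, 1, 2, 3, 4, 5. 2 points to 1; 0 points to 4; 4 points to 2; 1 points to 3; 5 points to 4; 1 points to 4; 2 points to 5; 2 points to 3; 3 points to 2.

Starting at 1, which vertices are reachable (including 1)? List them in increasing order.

Start at 1.
Its neighbours: 3, 4.
Then their neighbours: 2.
Then next layer: 5.
Nothing further is reachable.

1, 2, 3, 4, 5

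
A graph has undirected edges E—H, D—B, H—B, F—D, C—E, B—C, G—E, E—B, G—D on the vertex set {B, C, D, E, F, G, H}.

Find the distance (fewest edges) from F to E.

3

Distance 0: F.
Distance 1: D.
Distance 2: B, G.
Distance 3: C, E, H — contains E.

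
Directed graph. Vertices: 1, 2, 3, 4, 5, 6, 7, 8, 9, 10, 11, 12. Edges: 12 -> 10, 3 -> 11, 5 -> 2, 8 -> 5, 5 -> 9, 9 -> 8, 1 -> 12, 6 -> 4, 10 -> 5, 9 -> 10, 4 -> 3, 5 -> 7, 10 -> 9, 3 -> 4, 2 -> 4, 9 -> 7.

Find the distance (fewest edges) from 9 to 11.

6

Distance 0: 9.
Distance 1: 7, 8, 10.
Distance 2: 5.
Distance 3: 2.
Distance 4: 4.
Distance 5: 3.
Distance 6: 11 — contains 11.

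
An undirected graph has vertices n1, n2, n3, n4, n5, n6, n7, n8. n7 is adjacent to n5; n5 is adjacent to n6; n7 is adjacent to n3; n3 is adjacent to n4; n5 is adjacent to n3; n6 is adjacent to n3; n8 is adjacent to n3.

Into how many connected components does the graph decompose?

3

From n1: component {n1}.
From n2: component {n2}.
From n3: component {n3, n4, n5, n6, n7, n8}.
That's 3 components.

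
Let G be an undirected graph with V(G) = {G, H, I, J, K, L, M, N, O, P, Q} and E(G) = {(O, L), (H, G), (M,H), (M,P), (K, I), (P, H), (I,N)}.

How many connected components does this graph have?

5

From G: component {G, H, M, P}.
From I: component {I, K, N}.
From J: component {J}.
From L: component {L, O}.
From Q: component {Q}.
That's 5 components.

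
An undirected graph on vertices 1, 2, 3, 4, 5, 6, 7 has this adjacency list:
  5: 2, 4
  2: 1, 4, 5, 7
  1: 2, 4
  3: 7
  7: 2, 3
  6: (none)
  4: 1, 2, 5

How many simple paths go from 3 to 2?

1

3–7–2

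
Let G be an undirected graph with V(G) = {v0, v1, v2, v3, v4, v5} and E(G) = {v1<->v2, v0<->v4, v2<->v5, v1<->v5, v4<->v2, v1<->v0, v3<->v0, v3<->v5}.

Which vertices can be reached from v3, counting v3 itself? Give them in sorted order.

v0, v1, v2, v3, v4, v5

Start at v3.
Its neighbours: v0, v5.
Then their neighbours: v1, v2, v4.
Every vertex is now reached.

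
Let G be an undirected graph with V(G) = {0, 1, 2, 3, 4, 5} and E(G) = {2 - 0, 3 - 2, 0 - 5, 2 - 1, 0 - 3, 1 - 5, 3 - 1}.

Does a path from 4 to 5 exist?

4 has no edges, so nothing is reachable from it.

No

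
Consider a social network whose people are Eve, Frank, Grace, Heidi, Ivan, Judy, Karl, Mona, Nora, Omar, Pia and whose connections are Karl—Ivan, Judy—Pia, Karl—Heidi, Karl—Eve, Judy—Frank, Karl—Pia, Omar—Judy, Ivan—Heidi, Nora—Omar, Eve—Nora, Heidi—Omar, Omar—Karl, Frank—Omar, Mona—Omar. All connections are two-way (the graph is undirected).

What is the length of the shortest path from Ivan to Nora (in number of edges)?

3

Distance 0: Ivan.
Distance 1: Heidi, Karl.
Distance 2: Eve, Omar, Pia.
Distance 3: Frank, Judy, Mona, Nora — contains Nora.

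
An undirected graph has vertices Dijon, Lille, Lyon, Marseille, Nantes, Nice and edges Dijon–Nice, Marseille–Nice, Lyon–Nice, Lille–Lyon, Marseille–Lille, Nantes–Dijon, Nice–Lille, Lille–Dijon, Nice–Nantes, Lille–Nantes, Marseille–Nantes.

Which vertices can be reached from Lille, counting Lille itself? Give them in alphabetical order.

Dijon, Lille, Lyon, Marseille, Nantes, Nice

Start at Lille.
Its neighbours: Dijon, Lyon, Marseille, Nantes, Nice.
Every vertex is now reached.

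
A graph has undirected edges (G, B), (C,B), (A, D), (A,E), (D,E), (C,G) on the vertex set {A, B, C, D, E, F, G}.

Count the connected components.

3

From A: component {A, D, E}.
From B: component {B, C, G}.
From F: component {F}.
That's 3 components.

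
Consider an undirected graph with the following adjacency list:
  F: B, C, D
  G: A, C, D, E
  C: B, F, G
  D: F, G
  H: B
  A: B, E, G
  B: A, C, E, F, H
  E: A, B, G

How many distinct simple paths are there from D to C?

D–F–B–A–E–G–C
D–F–B–A–G–C
D–F–B–C
D–F–B–E–A–G–C
D–F–B–E–G–C
D–F–C
D–G–A–B–C
D–G–A–B–F–C
D–G–A–E–B–C
D–G–A–E–B–F–C
D–G–C
D–G–E–A–B–C
D–G–E–A–B–F–C
D–G–E–B–C
D–G–E–B–F–C

15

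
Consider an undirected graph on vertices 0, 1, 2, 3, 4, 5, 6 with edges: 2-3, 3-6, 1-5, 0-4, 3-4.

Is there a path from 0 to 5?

Explore from 0.
Distance 1: reach 4.
Distance 2: reach 3.
Distance 3: reach 2, 6.
The search is exhausted without reaching 5; it lies in a different component.

No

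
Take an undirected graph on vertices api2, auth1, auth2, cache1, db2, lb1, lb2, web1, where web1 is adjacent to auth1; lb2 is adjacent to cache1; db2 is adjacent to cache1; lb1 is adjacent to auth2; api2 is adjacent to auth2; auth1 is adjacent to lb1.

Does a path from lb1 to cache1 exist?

Explore from lb1.
Distance 1: reach auth1, auth2.
Distance 2: reach api2, web1.
The search is exhausted without reaching cache1; it lies in a different component.

No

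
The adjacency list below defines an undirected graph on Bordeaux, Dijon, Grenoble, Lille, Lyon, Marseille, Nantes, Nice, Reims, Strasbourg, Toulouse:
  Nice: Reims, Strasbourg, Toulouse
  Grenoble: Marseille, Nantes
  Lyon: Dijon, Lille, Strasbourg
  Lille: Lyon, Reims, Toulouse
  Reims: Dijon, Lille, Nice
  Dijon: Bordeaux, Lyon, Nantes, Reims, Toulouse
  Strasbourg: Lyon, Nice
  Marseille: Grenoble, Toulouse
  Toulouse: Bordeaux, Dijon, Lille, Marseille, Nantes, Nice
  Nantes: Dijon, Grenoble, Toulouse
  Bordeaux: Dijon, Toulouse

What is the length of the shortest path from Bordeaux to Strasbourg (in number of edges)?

3

Distance 0: Bordeaux.
Distance 1: Dijon, Toulouse.
Distance 2: Lille, Lyon, Marseille, Nantes, Nice, Reims.
Distance 3: Grenoble, Strasbourg — contains Strasbourg.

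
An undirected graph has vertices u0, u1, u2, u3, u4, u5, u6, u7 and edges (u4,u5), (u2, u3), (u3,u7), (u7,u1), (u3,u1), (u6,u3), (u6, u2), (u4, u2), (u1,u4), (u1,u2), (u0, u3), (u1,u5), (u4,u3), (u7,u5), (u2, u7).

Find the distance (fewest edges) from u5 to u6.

Distance 0: u5.
Distance 1: u1, u4, u7.
Distance 2: u2, u3.
Distance 3: u0, u6 — contains u6.

3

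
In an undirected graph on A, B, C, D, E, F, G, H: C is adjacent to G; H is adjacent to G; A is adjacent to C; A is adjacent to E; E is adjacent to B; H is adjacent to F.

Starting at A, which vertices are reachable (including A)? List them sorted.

Start at A.
Its neighbours: C, E.
Then their neighbours: B, G.
Then next layer: H.
Then next layer: F.
Nothing further is reachable.

A, B, C, E, F, G, H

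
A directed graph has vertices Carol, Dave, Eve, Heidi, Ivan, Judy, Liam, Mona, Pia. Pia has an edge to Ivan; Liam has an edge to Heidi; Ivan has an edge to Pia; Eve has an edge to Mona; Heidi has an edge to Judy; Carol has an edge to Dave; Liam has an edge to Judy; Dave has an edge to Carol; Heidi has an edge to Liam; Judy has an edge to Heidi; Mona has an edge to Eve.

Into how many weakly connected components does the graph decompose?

4

From Carol: component {Carol, Dave}.
From Eve: component {Eve, Mona}.
From Heidi: component {Heidi, Judy, Liam}.
From Ivan: component {Ivan, Pia}.
That's 4 components.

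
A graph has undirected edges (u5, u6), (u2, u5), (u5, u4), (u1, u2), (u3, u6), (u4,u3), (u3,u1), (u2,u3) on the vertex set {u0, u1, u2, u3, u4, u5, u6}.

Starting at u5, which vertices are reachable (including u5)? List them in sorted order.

u1, u2, u3, u4, u5, u6

Start at u5.
Its neighbours: u2, u4, u6.
Then their neighbours: u1, u3.
Nothing further is reachable.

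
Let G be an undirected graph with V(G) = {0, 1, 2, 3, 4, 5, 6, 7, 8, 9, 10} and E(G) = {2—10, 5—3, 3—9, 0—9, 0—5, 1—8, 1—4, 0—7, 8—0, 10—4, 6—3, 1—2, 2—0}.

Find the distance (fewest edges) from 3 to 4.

Distance 0: 3.
Distance 1: 5, 6, 9.
Distance 2: 0.
Distance 3: 2, 7, 8.
Distance 4: 1, 10.
Distance 5: 4 — contains 4.

5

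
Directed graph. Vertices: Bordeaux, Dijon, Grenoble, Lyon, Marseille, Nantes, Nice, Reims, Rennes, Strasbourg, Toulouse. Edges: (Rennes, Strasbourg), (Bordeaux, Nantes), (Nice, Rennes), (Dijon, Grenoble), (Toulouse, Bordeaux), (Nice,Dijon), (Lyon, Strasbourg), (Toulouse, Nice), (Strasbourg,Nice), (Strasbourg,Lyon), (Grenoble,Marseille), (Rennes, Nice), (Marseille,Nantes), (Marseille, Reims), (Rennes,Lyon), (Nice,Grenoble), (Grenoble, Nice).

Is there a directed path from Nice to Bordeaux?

Explore from Nice.
Distance 1: reach Dijon, Grenoble, Rennes.
Distance 2: reach Lyon, Marseille, Strasbourg.
Distance 3: reach Nantes, Reims.
The search from Nice is exhausted; no directed path reaches Bordeaux.

No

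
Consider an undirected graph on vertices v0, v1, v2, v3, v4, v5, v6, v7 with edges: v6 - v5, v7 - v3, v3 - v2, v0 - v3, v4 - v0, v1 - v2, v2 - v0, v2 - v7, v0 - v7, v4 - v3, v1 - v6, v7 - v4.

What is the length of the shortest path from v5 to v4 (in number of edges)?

5

Distance 0: v5.
Distance 1: v6.
Distance 2: v1.
Distance 3: v2.
Distance 4: v0, v3, v7.
Distance 5: v4 — contains v4.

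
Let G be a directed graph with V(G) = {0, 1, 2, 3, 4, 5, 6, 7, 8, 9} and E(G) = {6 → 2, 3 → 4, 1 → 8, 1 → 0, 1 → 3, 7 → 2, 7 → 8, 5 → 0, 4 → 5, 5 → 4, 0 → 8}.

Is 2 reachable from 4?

No

Explore from 4.
Distance 1: reach 5.
Distance 2: reach 0.
Distance 3: reach 8.
The search from 4 is exhausted; no directed path reaches 2.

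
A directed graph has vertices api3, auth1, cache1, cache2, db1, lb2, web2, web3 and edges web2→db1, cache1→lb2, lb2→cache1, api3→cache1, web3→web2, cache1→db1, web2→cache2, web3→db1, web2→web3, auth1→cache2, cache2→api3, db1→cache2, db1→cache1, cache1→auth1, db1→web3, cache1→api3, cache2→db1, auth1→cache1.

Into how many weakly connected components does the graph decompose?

1

From api3: component {api3, auth1, cache1, cache2, db1, lb2, web2, web3}.
That's 1 component.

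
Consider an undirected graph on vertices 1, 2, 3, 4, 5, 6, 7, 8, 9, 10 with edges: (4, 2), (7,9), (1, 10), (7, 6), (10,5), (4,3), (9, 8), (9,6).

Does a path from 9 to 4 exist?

Explore from 9.
Distance 1: reach 6, 7, 8.
The search is exhausted without reaching 4; it lies in a different component.

No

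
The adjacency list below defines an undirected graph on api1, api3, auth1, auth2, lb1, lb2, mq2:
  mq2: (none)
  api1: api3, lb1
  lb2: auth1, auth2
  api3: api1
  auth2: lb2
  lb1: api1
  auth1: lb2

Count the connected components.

3

From api1: component {api1, api3, lb1}.
From auth1: component {auth1, auth2, lb2}.
From mq2: component {mq2}.
That's 3 components.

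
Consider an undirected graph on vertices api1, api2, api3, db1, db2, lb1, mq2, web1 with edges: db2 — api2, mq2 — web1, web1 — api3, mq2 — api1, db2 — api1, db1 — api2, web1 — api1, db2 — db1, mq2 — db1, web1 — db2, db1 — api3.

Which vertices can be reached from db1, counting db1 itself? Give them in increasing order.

api1, api2, api3, db1, db2, mq2, web1

Start at db1.
Its neighbours: api2, api3, db2, mq2.
Then their neighbours: api1, web1.
Nothing further is reachable.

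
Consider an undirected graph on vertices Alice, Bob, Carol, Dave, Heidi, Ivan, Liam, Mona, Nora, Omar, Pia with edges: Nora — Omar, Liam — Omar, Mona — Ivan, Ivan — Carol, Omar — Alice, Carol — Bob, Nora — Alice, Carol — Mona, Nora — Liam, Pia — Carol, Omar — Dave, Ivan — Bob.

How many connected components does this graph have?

From Alice: component {Alice, Dave, Liam, Nora, Omar}.
From Bob: component {Bob, Carol, Ivan, Mona, Pia}.
From Heidi: component {Heidi}.
That's 3 components.

3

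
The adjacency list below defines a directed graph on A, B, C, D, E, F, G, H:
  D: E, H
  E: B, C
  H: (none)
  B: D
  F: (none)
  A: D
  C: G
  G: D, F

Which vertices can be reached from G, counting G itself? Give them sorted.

Start at G.
Its neighbours: D, F.
Then their neighbours: E, H.
Then next layer: B, C.
Nothing further is reachable.

B, C, D, E, F, G, H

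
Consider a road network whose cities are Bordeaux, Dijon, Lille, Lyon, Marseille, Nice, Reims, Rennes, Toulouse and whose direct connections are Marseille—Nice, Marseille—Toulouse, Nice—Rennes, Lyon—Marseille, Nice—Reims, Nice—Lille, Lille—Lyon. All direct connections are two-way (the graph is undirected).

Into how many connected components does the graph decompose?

From Bordeaux: component {Bordeaux}.
From Dijon: component {Dijon}.
From Lille: component {Lille, Lyon, Marseille, Nice, Reims, Rennes, Toulouse}.
That's 3 components.

3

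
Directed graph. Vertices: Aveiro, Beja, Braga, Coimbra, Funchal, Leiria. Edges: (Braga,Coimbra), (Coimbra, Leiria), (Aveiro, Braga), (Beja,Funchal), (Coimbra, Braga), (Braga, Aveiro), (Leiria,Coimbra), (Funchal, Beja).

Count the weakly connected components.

From Aveiro: component {Aveiro, Braga, Coimbra, Leiria}.
From Beja: component {Beja, Funchal}.
That's 2 components.

2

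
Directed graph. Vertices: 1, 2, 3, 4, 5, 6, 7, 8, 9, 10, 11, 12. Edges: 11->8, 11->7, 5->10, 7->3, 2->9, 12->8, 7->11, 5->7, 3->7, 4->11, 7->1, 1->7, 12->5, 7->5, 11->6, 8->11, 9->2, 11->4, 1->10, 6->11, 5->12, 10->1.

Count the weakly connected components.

2

From 1: component {1, 3, 4, 5, 6, 7, 8, 10, 11, 12}.
From 2: component {2, 9}.
That's 2 components.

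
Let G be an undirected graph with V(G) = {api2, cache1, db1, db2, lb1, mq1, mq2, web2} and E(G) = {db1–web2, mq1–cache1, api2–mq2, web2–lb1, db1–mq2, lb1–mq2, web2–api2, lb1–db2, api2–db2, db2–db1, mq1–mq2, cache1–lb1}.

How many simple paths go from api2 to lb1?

api2–db2–db1–mq2–lb1
api2–db2–db1–mq2–mq1–cache1–lb1
api2–db2–db1–web2–lb1
api2–db2–lb1
api2–mq2–db1–db2–lb1
api2–mq2–db1–web2–lb1
api2–mq2–lb1
api2–mq2–mq1–cache1–lb1
api2–web2–db1–db2–lb1
api2–web2–db1–mq2–lb1
api2–web2–db1–mq2–mq1–cache1–lb1
api2–web2–lb1

12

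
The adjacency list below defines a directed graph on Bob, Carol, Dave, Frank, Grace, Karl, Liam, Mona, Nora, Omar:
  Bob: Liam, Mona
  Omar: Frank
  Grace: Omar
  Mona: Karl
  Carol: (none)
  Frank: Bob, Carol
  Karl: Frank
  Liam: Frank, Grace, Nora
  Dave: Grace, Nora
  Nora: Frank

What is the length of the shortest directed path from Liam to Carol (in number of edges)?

2

Distance 0: Liam.
Distance 1: Frank, Grace, Nora.
Distance 2: Bob, Carol, Omar — contains Carol.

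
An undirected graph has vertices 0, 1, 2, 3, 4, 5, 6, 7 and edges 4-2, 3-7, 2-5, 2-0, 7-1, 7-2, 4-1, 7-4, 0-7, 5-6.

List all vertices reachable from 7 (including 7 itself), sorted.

Start at 7.
Its neighbours: 0, 1, 2, 3, 4.
Then their neighbours: 5.
Then next layer: 6.
Every vertex is now reached.

0, 1, 2, 3, 4, 5, 6, 7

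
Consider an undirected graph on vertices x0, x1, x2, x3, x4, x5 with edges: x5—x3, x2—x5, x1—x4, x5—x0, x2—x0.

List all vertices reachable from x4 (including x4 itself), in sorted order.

x1, x4

Start at x4.
Its neighbours: x1.
Nothing further is reachable.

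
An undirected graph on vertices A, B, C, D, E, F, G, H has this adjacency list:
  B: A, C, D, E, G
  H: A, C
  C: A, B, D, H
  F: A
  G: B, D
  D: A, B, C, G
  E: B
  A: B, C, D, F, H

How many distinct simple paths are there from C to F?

8

C–A–F
C–B–A–F
C–B–D–A–F
C–B–G–D–A–F
C–D–A–F
C–D–B–A–F
C–D–G–B–A–F
C–H–A–F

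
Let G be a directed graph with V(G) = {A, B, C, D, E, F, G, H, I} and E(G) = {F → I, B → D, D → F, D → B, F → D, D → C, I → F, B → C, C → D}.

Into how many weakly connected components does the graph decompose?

5

From A: component {A}.
From B: component {B, C, D, F, I}.
From E: component {E}.
From G: component {G}.
From H: component {H}.
That's 5 components.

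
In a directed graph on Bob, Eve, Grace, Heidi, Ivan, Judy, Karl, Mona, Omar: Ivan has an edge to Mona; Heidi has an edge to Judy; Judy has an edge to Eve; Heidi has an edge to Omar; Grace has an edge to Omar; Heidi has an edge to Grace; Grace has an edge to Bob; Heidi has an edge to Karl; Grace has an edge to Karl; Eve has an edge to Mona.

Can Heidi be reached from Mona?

No

Mona has no outgoing edges, so nothing is reachable from it.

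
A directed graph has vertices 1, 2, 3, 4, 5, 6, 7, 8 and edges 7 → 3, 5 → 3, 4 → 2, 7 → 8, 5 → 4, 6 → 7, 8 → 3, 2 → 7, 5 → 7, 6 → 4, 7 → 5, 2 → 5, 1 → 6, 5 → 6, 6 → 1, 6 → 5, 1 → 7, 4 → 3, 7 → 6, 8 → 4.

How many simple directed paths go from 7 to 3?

11

7→3
7→5→3
7→5→4→3
7→5→6→4→3
7→6→4→2→5→3
7→6→4→3
7→6→5→3
7→6→5→4→3
7→8→3
7→8→4→2→5→3
7→8→4→3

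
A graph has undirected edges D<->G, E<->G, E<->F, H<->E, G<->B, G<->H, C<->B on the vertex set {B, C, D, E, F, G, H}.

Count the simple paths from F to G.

2

F–E–G
F–E–H–G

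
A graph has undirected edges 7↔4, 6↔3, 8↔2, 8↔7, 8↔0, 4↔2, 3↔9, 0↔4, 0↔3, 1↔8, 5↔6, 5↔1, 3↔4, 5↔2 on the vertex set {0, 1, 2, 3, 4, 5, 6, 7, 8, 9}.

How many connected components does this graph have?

1

From 0: component {0, 1, 2, 3, 4, 5, 6, 7, 8, 9}.
That's 1 component.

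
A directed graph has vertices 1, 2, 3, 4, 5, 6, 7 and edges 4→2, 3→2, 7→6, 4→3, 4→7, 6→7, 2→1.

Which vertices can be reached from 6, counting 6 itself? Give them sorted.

Start at 6.
Its neighbours: 7.
Nothing further is reachable.

6, 7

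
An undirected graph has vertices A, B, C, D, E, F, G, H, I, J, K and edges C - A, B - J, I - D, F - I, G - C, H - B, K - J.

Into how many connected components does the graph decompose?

From A: component {A, C, G}.
From B: component {B, H, J, K}.
From D: component {D, F, I}.
From E: component {E}.
That's 4 components.

4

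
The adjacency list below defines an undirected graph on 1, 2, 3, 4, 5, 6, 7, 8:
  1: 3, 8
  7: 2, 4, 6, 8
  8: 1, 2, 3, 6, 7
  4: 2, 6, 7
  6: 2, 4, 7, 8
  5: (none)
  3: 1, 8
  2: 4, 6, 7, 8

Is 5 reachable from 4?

No

Explore from 4.
Distance 1: reach 2, 6, 7.
Distance 2: reach 8.
Distance 3: reach 1, 3.
The search is exhausted without reaching 5; it lies in a different component.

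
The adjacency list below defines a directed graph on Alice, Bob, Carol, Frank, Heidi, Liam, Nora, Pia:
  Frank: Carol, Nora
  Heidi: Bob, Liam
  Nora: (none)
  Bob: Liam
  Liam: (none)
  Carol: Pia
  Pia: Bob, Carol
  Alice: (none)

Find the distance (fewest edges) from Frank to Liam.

Distance 0: Frank.
Distance 1: Carol, Nora.
Distance 2: Pia.
Distance 3: Bob.
Distance 4: Liam — contains Liam.

4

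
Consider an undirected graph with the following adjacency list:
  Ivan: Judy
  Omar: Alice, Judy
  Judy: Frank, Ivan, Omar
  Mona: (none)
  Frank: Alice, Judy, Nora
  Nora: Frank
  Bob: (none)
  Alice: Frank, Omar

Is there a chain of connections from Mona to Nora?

No

Mona has no edges, so nothing is reachable from it.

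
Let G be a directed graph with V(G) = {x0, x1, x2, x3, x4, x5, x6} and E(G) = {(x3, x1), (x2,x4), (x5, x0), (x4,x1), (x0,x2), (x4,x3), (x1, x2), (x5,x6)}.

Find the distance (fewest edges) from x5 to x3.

4

Distance 0: x5.
Distance 1: x0, x6.
Distance 2: x2.
Distance 3: x4.
Distance 4: x1, x3 — contains x3.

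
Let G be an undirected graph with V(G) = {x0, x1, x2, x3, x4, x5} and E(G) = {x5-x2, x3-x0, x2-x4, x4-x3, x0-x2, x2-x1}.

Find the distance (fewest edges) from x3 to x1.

Distance 0: x3.
Distance 1: x0, x4.
Distance 2: x2.
Distance 3: x1, x5 — contains x1.

3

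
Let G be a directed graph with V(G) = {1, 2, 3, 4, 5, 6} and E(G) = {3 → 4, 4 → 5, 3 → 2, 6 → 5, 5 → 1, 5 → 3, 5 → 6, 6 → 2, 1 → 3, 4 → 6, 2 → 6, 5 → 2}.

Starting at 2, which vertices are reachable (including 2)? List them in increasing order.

1, 2, 3, 4, 5, 6

Start at 2.
Its neighbours: 6.
Then their neighbours: 5.
Then next layer: 1, 3.
Then next layer: 4.
Every vertex is now reached.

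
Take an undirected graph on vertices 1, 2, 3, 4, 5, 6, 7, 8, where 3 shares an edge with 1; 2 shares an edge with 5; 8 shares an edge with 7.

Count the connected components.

5

From 1: component {1, 3}.
From 2: component {2, 5}.
From 4: component {4}.
From 6: component {6}.
From 7: component {7, 8}.
That's 5 components.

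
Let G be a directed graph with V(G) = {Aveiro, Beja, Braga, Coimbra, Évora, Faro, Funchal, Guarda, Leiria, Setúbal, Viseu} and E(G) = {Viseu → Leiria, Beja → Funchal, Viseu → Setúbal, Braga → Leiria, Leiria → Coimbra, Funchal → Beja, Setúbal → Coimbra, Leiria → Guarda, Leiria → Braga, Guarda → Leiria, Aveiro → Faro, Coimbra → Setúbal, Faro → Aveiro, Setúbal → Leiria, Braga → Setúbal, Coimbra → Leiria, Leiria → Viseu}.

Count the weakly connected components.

4

From Aveiro: component {Aveiro, Faro}.
From Beja: component {Beja, Funchal}.
From Braga: component {Braga, Coimbra, Guarda, Leiria, Setúbal, Viseu}.
From Évora: component {Évora}.
That's 4 components.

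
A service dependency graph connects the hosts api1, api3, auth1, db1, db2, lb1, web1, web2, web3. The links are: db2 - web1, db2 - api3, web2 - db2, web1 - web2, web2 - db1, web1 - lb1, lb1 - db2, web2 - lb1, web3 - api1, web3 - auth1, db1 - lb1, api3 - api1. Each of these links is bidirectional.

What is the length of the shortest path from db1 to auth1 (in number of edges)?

Distance 0: db1.
Distance 1: lb1, web2.
Distance 2: db2, web1.
Distance 3: api3.
Distance 4: api1.
Distance 5: web3.
Distance 6: auth1 — contains auth1.

6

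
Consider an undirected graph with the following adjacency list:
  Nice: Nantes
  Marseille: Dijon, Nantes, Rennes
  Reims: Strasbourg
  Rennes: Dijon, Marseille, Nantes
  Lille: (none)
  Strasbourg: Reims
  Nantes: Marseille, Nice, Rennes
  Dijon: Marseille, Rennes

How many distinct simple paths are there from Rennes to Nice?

3

Rennes–Dijon–Marseille–Nantes–Nice
Rennes–Marseille–Nantes–Nice
Rennes–Nantes–Nice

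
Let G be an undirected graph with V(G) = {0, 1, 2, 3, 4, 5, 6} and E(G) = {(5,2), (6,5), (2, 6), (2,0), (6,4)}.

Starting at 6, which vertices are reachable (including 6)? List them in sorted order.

Start at 6.
Its neighbours: 2, 4, 5.
Then their neighbours: 0.
Nothing further is reachable.

0, 2, 4, 5, 6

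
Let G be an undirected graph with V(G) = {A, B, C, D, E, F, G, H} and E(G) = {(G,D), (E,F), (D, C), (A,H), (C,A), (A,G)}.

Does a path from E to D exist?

No

Explore from E.
Distance 1: reach F.
The search is exhausted without reaching D; it lies in a different component.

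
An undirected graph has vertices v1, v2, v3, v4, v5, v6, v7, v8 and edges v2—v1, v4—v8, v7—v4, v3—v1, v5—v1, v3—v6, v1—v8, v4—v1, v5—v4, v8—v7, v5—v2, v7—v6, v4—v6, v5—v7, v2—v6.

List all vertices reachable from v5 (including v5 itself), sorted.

Start at v5.
Its neighbours: v1, v2, v4, v7.
Then their neighbours: v3, v6, v8.
Every vertex is now reached.

v1, v2, v3, v4, v5, v6, v7, v8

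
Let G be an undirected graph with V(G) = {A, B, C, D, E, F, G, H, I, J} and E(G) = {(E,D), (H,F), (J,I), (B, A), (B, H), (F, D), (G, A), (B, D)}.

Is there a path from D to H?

Explore from D.
Distance 1: reach B, E, F.
Distance 2: reach A, H.
Found H.

Yes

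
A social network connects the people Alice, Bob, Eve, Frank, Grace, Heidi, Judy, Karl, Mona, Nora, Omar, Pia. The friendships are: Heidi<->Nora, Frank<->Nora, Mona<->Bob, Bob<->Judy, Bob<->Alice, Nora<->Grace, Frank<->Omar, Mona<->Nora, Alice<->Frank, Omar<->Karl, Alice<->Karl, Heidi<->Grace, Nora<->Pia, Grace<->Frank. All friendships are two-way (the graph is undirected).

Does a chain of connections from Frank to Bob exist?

Explore from Frank.
Distance 1: reach Alice, Grace, Nora, Omar.
Distance 2: reach Bob, Heidi, Karl, Mona, Pia.
Found Bob.

Yes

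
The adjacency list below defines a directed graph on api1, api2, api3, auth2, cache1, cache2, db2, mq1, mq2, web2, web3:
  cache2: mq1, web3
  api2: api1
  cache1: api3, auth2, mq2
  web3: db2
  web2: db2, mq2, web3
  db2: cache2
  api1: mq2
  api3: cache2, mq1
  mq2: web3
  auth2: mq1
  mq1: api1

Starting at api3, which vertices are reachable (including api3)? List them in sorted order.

api1, api3, cache2, db2, mq1, mq2, web3

Start at api3.
Its neighbours: cache2, mq1.
Then their neighbours: api1, web3.
Then next layer: db2, mq2.
Nothing further is reachable.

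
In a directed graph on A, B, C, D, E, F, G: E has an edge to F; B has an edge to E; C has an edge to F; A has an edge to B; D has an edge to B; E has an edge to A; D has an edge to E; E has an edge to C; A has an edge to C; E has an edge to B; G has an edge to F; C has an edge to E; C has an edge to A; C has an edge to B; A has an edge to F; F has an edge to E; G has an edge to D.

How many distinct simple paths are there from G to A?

G→D→B→E→A
G→D→B→E→C→A
G→D→E→A
G→D→E→C→A
G→F→E→A
G→F→E→C→A

6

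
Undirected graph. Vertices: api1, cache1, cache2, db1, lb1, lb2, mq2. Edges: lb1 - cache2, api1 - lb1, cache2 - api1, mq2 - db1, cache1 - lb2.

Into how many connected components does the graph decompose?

3

From api1: component {api1, cache2, lb1}.
From cache1: component {cache1, lb2}.
From db1: component {db1, mq2}.
That's 3 components.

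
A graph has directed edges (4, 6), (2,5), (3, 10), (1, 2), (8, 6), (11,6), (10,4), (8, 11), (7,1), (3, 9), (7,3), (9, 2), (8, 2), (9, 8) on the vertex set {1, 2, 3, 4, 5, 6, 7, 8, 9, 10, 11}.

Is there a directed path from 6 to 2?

No

6 has no outgoing edges, so nothing is reachable from it.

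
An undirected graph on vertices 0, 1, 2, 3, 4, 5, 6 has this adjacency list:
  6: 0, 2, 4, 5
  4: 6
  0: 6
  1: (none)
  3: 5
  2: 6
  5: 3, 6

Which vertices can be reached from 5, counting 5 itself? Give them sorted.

0, 2, 3, 4, 5, 6

Start at 5.
Its neighbours: 3, 6.
Then their neighbours: 0, 2, 4.
Nothing further is reachable.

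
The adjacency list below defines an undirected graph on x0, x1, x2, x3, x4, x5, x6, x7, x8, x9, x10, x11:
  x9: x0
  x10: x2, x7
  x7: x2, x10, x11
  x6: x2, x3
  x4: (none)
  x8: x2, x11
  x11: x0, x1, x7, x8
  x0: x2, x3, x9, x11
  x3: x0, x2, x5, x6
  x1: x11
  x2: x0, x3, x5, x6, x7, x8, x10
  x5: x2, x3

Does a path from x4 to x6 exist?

No

x4 has no edges, so nothing is reachable from it.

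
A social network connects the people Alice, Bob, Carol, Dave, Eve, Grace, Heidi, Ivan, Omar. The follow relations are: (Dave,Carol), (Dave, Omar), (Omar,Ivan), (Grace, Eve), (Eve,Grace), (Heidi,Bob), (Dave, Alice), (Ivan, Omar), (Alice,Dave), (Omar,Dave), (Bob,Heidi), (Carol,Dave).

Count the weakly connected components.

From Alice: component {Alice, Carol, Dave, Ivan, Omar}.
From Bob: component {Bob, Heidi}.
From Eve: component {Eve, Grace}.
That's 3 components.

3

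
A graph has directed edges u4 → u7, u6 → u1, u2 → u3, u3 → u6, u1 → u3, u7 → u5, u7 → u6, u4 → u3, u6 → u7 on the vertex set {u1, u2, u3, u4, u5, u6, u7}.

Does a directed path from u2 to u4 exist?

No

Explore from u2.
Distance 1: reach u3.
Distance 2: reach u6.
Distance 3: reach u1, u7.
Distance 4: reach u5.
The search from u2 is exhausted; no directed path reaches u4.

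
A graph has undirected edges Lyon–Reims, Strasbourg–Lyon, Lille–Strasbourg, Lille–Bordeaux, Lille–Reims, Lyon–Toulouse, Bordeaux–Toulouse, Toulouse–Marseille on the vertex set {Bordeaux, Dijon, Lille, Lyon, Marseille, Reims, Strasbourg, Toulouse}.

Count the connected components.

2

From Bordeaux: component {Bordeaux, Lille, Lyon, Marseille, Reims, Strasbourg, Toulouse}.
From Dijon: component {Dijon}.
That's 2 components.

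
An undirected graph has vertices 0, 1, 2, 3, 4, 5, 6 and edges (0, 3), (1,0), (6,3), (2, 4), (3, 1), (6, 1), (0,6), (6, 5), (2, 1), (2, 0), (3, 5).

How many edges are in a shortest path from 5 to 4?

Distance 0: 5.
Distance 1: 3, 6.
Distance 2: 0, 1.
Distance 3: 2.
Distance 4: 4 — contains 4.

4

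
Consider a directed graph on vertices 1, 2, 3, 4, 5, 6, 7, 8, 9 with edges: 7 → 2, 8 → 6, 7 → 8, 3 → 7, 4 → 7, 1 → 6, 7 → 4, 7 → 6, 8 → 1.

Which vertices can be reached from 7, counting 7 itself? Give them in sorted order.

1, 2, 4, 6, 7, 8

Start at 7.
Its neighbours: 2, 4, 6, 8.
Then their neighbours: 1.
Nothing further is reachable.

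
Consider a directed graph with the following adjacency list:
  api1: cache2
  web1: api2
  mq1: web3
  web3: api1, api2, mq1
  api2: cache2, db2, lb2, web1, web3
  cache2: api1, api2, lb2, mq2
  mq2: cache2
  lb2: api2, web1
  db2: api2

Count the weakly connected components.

1

From api1: component {api1, api2, cache2, db2, lb2, mq1, mq2, web1, web3}.
That's 1 component.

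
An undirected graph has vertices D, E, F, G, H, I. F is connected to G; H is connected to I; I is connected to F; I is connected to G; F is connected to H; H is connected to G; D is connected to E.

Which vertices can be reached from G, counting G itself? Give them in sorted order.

Start at G.
Its neighbours: F, H, I.
Nothing further is reachable.

F, G, H, I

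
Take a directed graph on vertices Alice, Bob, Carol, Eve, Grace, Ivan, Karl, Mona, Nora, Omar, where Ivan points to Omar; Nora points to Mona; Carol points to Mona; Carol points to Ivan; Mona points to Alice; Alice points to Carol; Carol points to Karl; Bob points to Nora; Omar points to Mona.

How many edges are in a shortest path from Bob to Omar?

Distance 0: Bob.
Distance 1: Nora.
Distance 2: Mona.
Distance 3: Alice.
Distance 4: Carol.
Distance 5: Ivan, Karl.
Distance 6: Omar — contains Omar.

6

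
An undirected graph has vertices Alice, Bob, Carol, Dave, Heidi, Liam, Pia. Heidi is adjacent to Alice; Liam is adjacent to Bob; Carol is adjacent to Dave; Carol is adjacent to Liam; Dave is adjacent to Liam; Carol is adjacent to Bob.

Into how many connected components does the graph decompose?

From Alice: component {Alice, Heidi}.
From Bob: component {Bob, Carol, Dave, Liam}.
From Pia: component {Pia}.
That's 3 components.

3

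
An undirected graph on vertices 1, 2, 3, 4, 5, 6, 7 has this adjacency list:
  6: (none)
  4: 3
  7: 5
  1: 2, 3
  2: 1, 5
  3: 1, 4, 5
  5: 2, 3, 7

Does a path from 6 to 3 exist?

6 has no edges, so nothing is reachable from it.

No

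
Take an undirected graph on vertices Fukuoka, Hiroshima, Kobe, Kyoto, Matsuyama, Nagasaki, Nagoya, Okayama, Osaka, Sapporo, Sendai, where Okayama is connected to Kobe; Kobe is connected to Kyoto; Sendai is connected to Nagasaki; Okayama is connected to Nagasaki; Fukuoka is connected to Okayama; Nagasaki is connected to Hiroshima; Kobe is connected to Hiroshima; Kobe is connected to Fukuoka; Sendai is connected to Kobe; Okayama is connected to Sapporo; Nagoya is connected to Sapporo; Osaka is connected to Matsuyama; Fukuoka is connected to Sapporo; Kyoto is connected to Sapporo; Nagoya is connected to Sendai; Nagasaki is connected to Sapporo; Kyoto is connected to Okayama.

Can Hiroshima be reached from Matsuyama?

No

Explore from Matsuyama.
Distance 1: reach Osaka.
The search is exhausted without reaching Hiroshima; it lies in a different component.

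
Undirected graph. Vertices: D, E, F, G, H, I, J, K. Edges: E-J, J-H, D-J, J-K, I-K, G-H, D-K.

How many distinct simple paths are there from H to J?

1

H–J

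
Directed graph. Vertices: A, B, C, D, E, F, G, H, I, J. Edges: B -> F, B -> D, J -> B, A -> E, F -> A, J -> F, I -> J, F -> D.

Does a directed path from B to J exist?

Explore from B.
Distance 1: reach D, F.
Distance 2: reach A.
Distance 3: reach E.
The search from B is exhausted; no directed path reaches J.

No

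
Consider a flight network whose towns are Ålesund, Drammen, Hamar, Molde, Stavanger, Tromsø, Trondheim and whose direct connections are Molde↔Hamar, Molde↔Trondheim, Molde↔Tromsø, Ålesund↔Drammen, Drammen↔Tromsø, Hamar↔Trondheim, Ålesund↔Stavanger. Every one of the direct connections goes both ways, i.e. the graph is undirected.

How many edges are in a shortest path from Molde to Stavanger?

4

Distance 0: Molde.
Distance 1: Hamar, Tromsø, Trondheim.
Distance 2: Drammen.
Distance 3: Ålesund.
Distance 4: Stavanger — contains Stavanger.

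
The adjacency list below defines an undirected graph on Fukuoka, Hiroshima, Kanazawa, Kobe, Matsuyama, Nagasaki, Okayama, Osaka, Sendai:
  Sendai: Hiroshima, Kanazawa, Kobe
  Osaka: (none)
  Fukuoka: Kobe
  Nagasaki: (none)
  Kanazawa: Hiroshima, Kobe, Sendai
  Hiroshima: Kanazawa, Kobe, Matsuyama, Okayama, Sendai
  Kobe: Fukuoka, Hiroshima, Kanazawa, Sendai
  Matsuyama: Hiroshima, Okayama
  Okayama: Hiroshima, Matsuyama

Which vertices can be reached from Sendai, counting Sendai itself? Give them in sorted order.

Fukuoka, Hiroshima, Kanazawa, Kobe, Matsuyama, Okayama, Sendai

Start at Sendai.
Its neighbours: Hiroshima, Kanazawa, Kobe.
Then their neighbours: Fukuoka, Matsuyama, Okayama.
Nothing further is reachable.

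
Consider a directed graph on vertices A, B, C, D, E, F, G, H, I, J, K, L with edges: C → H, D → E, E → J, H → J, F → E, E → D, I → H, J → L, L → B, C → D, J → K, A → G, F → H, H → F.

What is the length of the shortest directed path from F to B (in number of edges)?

Distance 0: F.
Distance 1: E, H.
Distance 2: D, J.
Distance 3: K, L.
Distance 4: B — contains B.

4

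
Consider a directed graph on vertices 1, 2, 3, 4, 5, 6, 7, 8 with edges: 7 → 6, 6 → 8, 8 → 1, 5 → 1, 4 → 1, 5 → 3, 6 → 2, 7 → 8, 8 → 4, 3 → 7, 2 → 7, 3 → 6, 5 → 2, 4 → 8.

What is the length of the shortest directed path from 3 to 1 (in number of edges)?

3

Distance 0: 3.
Distance 1: 6, 7.
Distance 2: 2, 8.
Distance 3: 1, 4 — contains 1.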